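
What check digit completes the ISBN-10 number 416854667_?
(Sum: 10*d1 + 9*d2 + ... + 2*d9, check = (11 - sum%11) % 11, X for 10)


Weighted sum: 259
259 mod 11 = 6

Check digit: 5


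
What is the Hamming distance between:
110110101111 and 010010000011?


XOR: 100100101100
Count of 1s: 5

5


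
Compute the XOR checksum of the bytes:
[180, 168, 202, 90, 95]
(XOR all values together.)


XOR chain: 180 ^ 168 ^ 202 ^ 90 ^ 95 = 211

211


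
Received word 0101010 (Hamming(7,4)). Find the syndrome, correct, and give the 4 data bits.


Syndrome = 0: no error detected

Data: 0010 (no errors)


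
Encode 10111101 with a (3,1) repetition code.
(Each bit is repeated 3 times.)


Each bit -> 3 copies

111000111111111111000111


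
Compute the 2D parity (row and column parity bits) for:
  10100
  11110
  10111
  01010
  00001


Row parities: 00001
Column parities: 10110

Row P: 00001, Col P: 10110, Corner: 1


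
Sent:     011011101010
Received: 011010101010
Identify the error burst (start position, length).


XOR: 000001000000

Burst at position 5, length 1


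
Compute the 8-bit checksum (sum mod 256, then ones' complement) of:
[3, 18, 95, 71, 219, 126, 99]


Sum = 631 mod 256 = 119
Complement = 136

136


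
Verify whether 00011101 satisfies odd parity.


Number of 1s: 4

No, parity error (4 ones)


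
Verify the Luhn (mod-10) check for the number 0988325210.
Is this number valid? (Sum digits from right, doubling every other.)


Luhn sum = 37
37 mod 10 = 7

Invalid (Luhn sum mod 10 = 7)


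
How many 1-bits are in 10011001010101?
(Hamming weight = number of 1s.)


Counting 1s in 10011001010101

7


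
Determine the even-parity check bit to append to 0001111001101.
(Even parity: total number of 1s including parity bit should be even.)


Number of 1s in data: 7
Parity bit: 1

1


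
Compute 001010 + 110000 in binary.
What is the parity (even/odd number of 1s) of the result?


001010 = 10
110000 = 48
Sum = 58 = 111010
1s count = 4

even parity (4 ones in 111010)


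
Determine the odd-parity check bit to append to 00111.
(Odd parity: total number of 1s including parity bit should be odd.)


Number of 1s in data: 3
Parity bit: 0

0


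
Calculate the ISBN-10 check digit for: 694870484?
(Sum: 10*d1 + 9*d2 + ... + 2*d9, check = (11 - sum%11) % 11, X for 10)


Weighted sum: 319
319 mod 11 = 0

Check digit: 0


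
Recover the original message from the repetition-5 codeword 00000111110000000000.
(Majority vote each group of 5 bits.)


Groups: 00000, 11111, 00000, 00000
Majority votes: 0100

0100


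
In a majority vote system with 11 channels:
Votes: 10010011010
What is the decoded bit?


Ones: 5 out of 11
Threshold: 6

0 (5/11 voted 1)


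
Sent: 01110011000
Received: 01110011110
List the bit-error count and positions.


XOR: 00000000110

2 error(s) at position(s): 8, 9


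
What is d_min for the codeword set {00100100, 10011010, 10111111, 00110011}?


Comparing all pairs, minimum distance: 3
Can detect 2 errors, correct 1 errors

3


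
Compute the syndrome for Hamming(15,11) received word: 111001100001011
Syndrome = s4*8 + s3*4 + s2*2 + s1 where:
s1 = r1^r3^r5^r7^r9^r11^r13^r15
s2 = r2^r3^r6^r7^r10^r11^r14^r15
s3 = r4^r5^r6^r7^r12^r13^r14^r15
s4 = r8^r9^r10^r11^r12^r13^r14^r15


s1=0, s2=0, s3=1, s4=1

Syndrome = 12 (error at position 12)


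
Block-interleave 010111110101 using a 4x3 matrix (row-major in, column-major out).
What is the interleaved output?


Matrix:
  010
  111
  110
  101
Read columns: 011111100101

011111100101


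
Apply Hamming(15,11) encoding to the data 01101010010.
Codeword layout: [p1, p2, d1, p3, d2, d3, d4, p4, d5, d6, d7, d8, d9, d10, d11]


Parity bits: p1=1, p2=1, p3=1, p4=1

110111011010010


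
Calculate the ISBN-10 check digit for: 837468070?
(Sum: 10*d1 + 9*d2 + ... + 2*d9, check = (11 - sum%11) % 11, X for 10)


Weighted sum: 288
288 mod 11 = 2

Check digit: 9


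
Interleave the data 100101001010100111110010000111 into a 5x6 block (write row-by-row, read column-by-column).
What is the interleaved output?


Matrix:
  100101
  001010
  100111
  110010
  000111
Read columns: 101100001001000101010111110101

101100001001000101010111110101


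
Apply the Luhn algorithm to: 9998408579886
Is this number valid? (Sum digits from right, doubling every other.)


Luhn sum = 84
84 mod 10 = 4

Invalid (Luhn sum mod 10 = 4)


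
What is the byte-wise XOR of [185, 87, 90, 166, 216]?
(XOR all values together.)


XOR chain: 185 ^ 87 ^ 90 ^ 166 ^ 216 = 202

202


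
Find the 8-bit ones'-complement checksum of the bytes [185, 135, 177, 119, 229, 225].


Sum = 1070 mod 256 = 46
Complement = 209

209


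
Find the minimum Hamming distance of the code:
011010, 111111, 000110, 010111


Comparing all pairs, minimum distance: 2
Can detect 1 errors, correct 0 errors

2


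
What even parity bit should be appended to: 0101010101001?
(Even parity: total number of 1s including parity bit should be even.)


Number of 1s in data: 6
Parity bit: 0

0


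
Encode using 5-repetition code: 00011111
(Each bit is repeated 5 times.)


Each bit -> 5 copies

0000000000000001111111111111111111111111


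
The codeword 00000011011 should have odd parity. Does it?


Number of 1s: 4

No, parity error (4 ones)


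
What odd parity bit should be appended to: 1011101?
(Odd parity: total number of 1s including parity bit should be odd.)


Number of 1s in data: 5
Parity bit: 0

0


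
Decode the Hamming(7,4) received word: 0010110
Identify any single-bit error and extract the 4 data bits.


Syndrome = 0: no error detected

Data: 1110 (no errors)


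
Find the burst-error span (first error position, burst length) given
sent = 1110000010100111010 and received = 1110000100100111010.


XOR: 0000000110000000000

Burst at position 7, length 2


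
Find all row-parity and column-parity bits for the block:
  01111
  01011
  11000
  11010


Row parities: 0101
Column parities: 00110

Row P: 0101, Col P: 00110, Corner: 0


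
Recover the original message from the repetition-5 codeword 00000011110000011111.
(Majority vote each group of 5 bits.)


Groups: 00000, 01111, 00000, 11111
Majority votes: 0101

0101


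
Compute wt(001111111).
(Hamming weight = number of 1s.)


Counting 1s in 001111111

7


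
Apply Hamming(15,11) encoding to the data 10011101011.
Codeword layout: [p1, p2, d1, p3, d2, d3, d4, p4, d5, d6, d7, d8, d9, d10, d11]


Parity bits: p1=0, p2=1, p3=0, p4=1

011000111101011


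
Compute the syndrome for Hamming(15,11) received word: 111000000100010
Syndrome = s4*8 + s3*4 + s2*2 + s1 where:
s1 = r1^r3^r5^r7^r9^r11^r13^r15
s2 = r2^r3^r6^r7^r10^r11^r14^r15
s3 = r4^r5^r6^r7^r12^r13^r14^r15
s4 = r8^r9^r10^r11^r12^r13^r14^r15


s1=0, s2=0, s3=1, s4=0

Syndrome = 4 (error at position 4)


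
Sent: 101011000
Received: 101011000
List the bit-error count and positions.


XOR: 000000000

0 errors (received matches sent)


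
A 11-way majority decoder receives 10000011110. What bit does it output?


Ones: 5 out of 11
Threshold: 6

0 (5/11 voted 1)


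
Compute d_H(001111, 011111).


XOR: 010000
Count of 1s: 1

1


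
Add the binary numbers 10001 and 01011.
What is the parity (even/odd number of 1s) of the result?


10001 = 17
01011 = 11
Sum = 28 = 11100
1s count = 3

odd parity (3 ones in 11100)


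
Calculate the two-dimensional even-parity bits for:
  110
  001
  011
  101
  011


Row parities: 01000
Column parities: 010

Row P: 01000, Col P: 010, Corner: 1


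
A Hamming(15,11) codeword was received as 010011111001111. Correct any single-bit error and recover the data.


Syndrome = 7: error at position 7

Data: 01101001111 (corrected bit 7)


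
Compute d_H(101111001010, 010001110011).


XOR: 111110111001
Count of 1s: 9

9


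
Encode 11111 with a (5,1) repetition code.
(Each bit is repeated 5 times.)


Each bit -> 5 copies

1111111111111111111111111


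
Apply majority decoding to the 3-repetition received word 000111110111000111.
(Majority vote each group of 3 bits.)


Groups: 000, 111, 110, 111, 000, 111
Majority votes: 011101

011101


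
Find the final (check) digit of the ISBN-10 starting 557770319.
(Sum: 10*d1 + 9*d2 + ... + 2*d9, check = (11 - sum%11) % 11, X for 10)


Weighted sum: 275
275 mod 11 = 0

Check digit: 0


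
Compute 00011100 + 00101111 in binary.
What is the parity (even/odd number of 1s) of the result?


00011100 = 28
00101111 = 47
Sum = 75 = 1001011
1s count = 4

even parity (4 ones in 1001011)


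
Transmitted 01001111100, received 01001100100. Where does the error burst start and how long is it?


XOR: 00000011000

Burst at position 6, length 2


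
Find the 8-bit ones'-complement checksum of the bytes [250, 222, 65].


Sum = 537 mod 256 = 25
Complement = 230

230


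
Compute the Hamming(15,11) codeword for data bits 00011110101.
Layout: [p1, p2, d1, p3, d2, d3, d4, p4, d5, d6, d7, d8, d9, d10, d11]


Parity bits: p1=1, p2=0, p3=1, p4=1

100100111110101


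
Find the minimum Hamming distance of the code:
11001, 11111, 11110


Comparing all pairs, minimum distance: 1
Can detect 0 errors, correct 0 errors

1


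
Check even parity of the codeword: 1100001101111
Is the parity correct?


Number of 1s: 8

Yes, parity is correct (8 ones)


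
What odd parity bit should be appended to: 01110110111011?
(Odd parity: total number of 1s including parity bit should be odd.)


Number of 1s in data: 10
Parity bit: 1

1


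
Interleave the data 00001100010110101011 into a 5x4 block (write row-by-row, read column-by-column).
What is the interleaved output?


Matrix:
  0000
  1100
  0101
  1010
  1011
Read columns: 01011011000001100101

01011011000001100101


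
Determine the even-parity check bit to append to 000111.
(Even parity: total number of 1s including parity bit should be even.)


Number of 1s in data: 3
Parity bit: 1

1


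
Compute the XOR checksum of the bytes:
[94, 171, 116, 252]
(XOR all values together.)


XOR chain: 94 ^ 171 ^ 116 ^ 252 = 125

125


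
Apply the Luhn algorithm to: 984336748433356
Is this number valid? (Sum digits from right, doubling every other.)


Luhn sum = 82
82 mod 10 = 2

Invalid (Luhn sum mod 10 = 2)


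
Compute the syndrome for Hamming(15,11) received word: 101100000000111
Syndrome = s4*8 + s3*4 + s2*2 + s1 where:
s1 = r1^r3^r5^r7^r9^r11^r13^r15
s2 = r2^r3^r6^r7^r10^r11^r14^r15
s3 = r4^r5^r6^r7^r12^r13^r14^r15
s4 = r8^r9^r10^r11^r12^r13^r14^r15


s1=0, s2=1, s3=0, s4=1

Syndrome = 10 (error at position 10)


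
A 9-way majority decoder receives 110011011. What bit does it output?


Ones: 6 out of 9
Threshold: 5

1 (6/9 voted 1)


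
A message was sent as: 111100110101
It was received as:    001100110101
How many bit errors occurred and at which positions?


XOR: 110000000000

2 error(s) at position(s): 0, 1


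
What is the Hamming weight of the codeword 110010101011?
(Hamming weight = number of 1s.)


Counting 1s in 110010101011

7


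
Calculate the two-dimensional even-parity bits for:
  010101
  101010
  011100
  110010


Row parities: 1111
Column parities: 010001

Row P: 1111, Col P: 010001, Corner: 0


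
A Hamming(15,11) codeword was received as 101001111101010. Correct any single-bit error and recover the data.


Syndrome = 10: error at position 10

Data: 10111001010 (corrected bit 10)


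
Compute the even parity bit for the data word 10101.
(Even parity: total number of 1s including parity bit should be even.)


Number of 1s in data: 3
Parity bit: 1

1


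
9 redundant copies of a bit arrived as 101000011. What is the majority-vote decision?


Ones: 4 out of 9
Threshold: 5

0 (4/9 voted 1)


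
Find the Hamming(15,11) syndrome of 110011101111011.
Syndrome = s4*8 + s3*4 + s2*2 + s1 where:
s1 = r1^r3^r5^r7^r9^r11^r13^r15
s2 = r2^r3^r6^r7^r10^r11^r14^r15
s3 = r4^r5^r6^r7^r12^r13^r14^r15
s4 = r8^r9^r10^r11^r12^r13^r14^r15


s1=0, s2=1, s3=0, s4=0

Syndrome = 2 (error at position 2)


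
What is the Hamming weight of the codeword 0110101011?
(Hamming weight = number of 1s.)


Counting 1s in 0110101011

6


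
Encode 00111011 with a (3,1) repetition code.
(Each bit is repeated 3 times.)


Each bit -> 3 copies

000000111111111000111111


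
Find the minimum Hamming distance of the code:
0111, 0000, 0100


Comparing all pairs, minimum distance: 1
Can detect 0 errors, correct 0 errors

1


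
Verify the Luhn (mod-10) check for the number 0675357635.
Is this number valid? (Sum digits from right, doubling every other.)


Luhn sum = 49
49 mod 10 = 9

Invalid (Luhn sum mod 10 = 9)


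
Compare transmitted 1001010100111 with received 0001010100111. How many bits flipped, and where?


XOR: 1000000000000

1 error(s) at position(s): 0


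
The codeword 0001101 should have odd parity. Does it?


Number of 1s: 3

Yes, parity is correct (3 ones)


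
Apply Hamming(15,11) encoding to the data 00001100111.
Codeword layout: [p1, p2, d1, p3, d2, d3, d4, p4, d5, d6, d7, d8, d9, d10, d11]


Parity bits: p1=1, p2=1, p3=1, p4=1

110100011100111


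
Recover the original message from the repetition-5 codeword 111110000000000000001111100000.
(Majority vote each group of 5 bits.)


Groups: 11111, 00000, 00000, 00000, 11111, 00000
Majority votes: 100010

100010


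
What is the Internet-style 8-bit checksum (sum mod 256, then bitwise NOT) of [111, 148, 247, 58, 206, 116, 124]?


Sum = 1010 mod 256 = 242
Complement = 13

13


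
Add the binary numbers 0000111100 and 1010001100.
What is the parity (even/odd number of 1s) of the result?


0000111100 = 60
1010001100 = 652
Sum = 712 = 1011001000
1s count = 4

even parity (4 ones in 1011001000)


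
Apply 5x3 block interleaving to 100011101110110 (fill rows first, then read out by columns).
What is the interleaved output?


Matrix:
  100
  011
  101
  110
  110
Read columns: 101110101101100

101110101101100


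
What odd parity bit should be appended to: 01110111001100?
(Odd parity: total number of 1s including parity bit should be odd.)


Number of 1s in data: 8
Parity bit: 1

1


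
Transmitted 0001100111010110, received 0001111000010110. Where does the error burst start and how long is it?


XOR: 0000011111000000

Burst at position 5, length 5


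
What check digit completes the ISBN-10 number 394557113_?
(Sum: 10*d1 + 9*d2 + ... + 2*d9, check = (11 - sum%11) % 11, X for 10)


Weighted sum: 256
256 mod 11 = 3

Check digit: 8


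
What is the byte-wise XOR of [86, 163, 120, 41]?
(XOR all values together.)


XOR chain: 86 ^ 163 ^ 120 ^ 41 = 164

164


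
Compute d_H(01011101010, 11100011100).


XOR: 10111110110
Count of 1s: 8

8


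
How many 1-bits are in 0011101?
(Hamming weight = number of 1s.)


Counting 1s in 0011101

4


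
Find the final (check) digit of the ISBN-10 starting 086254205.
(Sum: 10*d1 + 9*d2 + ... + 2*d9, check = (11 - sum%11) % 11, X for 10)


Weighted sum: 202
202 mod 11 = 4

Check digit: 7


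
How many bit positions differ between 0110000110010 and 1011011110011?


XOR: 1101011000001
Count of 1s: 6

6


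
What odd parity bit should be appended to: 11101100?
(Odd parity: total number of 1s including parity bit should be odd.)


Number of 1s in data: 5
Parity bit: 0

0


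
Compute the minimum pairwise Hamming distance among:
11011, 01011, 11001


Comparing all pairs, minimum distance: 1
Can detect 0 errors, correct 0 errors

1


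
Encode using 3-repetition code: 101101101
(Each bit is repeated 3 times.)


Each bit -> 3 copies

111000111111000111111000111


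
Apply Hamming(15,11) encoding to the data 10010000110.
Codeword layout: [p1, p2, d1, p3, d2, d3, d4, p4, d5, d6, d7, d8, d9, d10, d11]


Parity bits: p1=1, p2=1, p3=1, p4=0

111100100000110


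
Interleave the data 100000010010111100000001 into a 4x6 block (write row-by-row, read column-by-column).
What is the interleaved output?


Matrix:
  100000
  010010
  111100
  000001
Read columns: 101001100010001001000001

101001100010001001000001


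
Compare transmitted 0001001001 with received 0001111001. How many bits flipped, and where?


XOR: 0000110000

2 error(s) at position(s): 4, 5


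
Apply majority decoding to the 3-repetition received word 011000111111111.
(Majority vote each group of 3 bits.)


Groups: 011, 000, 111, 111, 111
Majority votes: 10111

10111


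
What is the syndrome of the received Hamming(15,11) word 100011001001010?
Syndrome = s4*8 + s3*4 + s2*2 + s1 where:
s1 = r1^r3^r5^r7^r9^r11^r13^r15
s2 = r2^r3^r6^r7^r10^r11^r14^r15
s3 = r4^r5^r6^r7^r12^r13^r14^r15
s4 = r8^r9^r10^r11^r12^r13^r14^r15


s1=1, s2=0, s3=0, s4=1

Syndrome = 9 (error at position 9)


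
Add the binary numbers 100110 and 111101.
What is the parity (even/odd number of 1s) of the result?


100110 = 38
111101 = 61
Sum = 99 = 1100011
1s count = 4

even parity (4 ones in 1100011)


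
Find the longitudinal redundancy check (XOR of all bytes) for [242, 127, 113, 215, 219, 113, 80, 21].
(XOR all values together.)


XOR chain: 242 ^ 127 ^ 113 ^ 215 ^ 219 ^ 113 ^ 80 ^ 21 = 196

196


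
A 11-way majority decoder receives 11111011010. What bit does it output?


Ones: 8 out of 11
Threshold: 6

1 (8/11 voted 1)


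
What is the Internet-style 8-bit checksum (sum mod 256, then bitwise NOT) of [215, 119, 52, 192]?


Sum = 578 mod 256 = 66
Complement = 189

189


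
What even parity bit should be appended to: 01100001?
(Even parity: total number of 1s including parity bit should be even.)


Number of 1s in data: 3
Parity bit: 1

1


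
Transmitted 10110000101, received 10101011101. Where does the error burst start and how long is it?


XOR: 00011011000

Burst at position 3, length 5


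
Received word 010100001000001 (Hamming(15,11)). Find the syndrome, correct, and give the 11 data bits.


Syndrome = 0: no error detected

Data: 00001000001 (no errors)


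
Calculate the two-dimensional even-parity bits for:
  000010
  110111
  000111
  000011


Row parities: 1110
Column parities: 110001

Row P: 1110, Col P: 110001, Corner: 1


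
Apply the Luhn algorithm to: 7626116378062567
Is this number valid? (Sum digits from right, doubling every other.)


Luhn sum = 68
68 mod 10 = 8

Invalid (Luhn sum mod 10 = 8)


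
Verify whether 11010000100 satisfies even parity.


Number of 1s: 4

Yes, parity is correct (4 ones)


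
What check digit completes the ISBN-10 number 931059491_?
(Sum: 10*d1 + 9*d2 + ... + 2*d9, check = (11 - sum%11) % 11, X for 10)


Weighted sum: 245
245 mod 11 = 3

Check digit: 8


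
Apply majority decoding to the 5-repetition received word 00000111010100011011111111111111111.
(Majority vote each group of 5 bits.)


Groups: 00000, 11101, 01000, 11011, 11111, 11111, 11111
Majority votes: 0101111

0101111


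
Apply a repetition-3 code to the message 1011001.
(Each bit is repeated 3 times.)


Each bit -> 3 copies

111000111111000000111


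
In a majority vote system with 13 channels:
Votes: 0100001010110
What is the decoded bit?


Ones: 5 out of 13
Threshold: 7

0 (5/13 voted 1)


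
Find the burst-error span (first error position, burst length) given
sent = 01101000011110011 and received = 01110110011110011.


XOR: 00011110000000000

Burst at position 3, length 4


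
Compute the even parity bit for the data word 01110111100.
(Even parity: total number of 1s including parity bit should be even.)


Number of 1s in data: 7
Parity bit: 1

1


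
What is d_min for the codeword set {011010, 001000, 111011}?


Comparing all pairs, minimum distance: 2
Can detect 1 errors, correct 0 errors

2


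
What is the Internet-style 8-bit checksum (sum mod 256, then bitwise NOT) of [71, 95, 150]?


Sum = 316 mod 256 = 60
Complement = 195

195


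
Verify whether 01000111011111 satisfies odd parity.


Number of 1s: 9

Yes, parity is correct (9 ones)


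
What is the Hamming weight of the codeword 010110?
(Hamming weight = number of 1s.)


Counting 1s in 010110

3


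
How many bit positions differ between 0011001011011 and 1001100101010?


XOR: 1010101110001
Count of 1s: 7

7


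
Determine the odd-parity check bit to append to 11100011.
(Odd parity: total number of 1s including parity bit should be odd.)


Number of 1s in data: 5
Parity bit: 0

0


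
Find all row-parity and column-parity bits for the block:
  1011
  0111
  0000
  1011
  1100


Row parities: 11010
Column parities: 1011

Row P: 11010, Col P: 1011, Corner: 1


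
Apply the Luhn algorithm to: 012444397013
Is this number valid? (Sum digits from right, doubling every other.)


Luhn sum = 46
46 mod 10 = 6

Invalid (Luhn sum mod 10 = 6)


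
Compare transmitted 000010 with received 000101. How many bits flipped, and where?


XOR: 000111

3 error(s) at position(s): 3, 4, 5


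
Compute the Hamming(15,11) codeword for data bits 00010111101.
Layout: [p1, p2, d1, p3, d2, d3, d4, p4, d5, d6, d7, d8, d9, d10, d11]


Parity bits: p1=0, p2=0, p3=0, p4=1

000000110111101


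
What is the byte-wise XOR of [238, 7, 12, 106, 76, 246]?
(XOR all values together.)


XOR chain: 238 ^ 7 ^ 12 ^ 106 ^ 76 ^ 246 = 53

53


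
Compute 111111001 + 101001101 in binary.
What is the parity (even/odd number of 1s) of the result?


111111001 = 505
101001101 = 333
Sum = 838 = 1101000110
1s count = 5

odd parity (5 ones in 1101000110)


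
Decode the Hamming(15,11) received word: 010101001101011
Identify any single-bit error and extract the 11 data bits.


Syndrome = 14: error at position 14

Data: 00101101001 (corrected bit 14)


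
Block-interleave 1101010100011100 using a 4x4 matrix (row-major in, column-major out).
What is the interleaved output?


Matrix:
  1101
  0101
  0001
  1100
Read columns: 1001110100001110

1001110100001110


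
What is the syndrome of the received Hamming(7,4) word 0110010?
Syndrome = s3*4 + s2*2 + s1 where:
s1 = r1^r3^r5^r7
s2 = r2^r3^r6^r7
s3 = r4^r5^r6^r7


s1=1, s2=1, s3=1

Syndrome = 7 (error at position 7)


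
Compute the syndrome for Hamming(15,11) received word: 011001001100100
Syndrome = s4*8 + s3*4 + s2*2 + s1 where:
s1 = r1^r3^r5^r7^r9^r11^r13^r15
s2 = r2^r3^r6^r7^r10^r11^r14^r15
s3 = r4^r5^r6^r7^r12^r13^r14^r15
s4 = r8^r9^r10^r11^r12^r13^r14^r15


s1=1, s2=0, s3=0, s4=1

Syndrome = 9 (error at position 9)


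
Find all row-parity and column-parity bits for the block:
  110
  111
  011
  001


Row parities: 0101
Column parities: 011

Row P: 0101, Col P: 011, Corner: 0


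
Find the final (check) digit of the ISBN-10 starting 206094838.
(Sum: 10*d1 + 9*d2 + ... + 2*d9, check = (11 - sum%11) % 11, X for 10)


Weighted sum: 199
199 mod 11 = 1

Check digit: X


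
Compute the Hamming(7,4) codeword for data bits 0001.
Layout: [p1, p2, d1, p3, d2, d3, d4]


Parity bits: p1=1, p2=1, p3=1

1101001


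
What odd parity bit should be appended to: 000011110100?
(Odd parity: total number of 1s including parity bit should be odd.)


Number of 1s in data: 5
Parity bit: 0

0


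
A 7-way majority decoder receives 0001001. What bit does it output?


Ones: 2 out of 7
Threshold: 4

0 (2/7 voted 1)


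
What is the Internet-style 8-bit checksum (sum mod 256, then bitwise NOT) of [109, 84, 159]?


Sum = 352 mod 256 = 96
Complement = 159

159


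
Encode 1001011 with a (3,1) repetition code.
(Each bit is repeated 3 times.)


Each bit -> 3 copies

111000000111000111111


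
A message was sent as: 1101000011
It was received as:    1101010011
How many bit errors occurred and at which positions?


XOR: 0000010000

1 error(s) at position(s): 5


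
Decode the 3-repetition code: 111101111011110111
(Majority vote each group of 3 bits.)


Groups: 111, 101, 111, 011, 110, 111
Majority votes: 111111

111111


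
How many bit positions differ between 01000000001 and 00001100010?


XOR: 01001100011
Count of 1s: 5

5


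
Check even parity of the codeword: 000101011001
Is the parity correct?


Number of 1s: 5

No, parity error (5 ones)


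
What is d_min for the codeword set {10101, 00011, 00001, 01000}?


Comparing all pairs, minimum distance: 1
Can detect 0 errors, correct 0 errors

1


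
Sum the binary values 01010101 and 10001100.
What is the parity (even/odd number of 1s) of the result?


01010101 = 85
10001100 = 140
Sum = 225 = 11100001
1s count = 4

even parity (4 ones in 11100001)


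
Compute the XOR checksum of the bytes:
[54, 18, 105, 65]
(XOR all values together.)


XOR chain: 54 ^ 18 ^ 105 ^ 65 = 12

12


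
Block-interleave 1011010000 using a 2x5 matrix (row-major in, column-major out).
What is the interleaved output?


Matrix:
  10110
  10000
Read columns: 1100101000

1100101000


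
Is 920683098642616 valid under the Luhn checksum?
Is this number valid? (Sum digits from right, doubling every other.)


Luhn sum = 72
72 mod 10 = 2

Invalid (Luhn sum mod 10 = 2)


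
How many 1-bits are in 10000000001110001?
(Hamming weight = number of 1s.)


Counting 1s in 10000000001110001

5


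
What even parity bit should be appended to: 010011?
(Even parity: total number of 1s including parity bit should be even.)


Number of 1s in data: 3
Parity bit: 1

1


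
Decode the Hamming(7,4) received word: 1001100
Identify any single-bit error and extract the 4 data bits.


Syndrome = 0: no error detected

Data: 0100 (no errors)


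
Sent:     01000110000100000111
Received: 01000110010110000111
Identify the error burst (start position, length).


XOR: 00000000010010000000

Burst at position 9, length 4


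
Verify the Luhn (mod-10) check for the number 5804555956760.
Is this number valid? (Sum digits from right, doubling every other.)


Luhn sum = 58
58 mod 10 = 8

Invalid (Luhn sum mod 10 = 8)


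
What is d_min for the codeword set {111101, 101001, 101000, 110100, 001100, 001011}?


Comparing all pairs, minimum distance: 1
Can detect 0 errors, correct 0 errors

1


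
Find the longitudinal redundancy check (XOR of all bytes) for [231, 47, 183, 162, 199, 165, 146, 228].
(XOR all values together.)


XOR chain: 231 ^ 47 ^ 183 ^ 162 ^ 199 ^ 165 ^ 146 ^ 228 = 201

201


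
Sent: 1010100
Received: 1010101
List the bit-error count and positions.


XOR: 0000001

1 error(s) at position(s): 6


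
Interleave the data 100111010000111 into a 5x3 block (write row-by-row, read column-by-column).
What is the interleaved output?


Matrix:
  100
  111
  010
  000
  111
Read columns: 110010110101001

110010110101001


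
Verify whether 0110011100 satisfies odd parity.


Number of 1s: 5

Yes, parity is correct (5 ones)


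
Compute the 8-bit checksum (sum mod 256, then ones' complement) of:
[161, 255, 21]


Sum = 437 mod 256 = 181
Complement = 74

74


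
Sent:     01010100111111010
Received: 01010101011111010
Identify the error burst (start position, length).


XOR: 00000001100000000

Burst at position 7, length 2


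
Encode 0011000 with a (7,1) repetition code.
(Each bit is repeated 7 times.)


Each bit -> 7 copies

0000000000000011111111111111000000000000000000000


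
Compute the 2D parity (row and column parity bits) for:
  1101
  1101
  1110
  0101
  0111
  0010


Row parities: 111011
Column parities: 1110

Row P: 111011, Col P: 1110, Corner: 1


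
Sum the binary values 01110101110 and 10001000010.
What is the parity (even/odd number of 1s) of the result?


01110101110 = 942
10001000010 = 1090
Sum = 2032 = 11111110000
1s count = 7

odd parity (7 ones in 11111110000)


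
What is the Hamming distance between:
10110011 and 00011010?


XOR: 10101001
Count of 1s: 4

4


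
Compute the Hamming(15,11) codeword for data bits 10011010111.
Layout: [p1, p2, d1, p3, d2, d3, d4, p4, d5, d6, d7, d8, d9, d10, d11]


Parity bits: p1=0, p2=1, p3=0, p4=1

011000111010111


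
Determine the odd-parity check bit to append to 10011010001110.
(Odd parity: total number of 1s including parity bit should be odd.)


Number of 1s in data: 7
Parity bit: 0

0


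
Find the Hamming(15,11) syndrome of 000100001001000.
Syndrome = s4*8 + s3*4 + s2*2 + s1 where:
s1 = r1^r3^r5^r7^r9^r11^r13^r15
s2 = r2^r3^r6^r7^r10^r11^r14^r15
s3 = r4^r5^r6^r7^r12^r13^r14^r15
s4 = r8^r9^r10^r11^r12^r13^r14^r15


s1=1, s2=0, s3=0, s4=0

Syndrome = 1 (error at position 1)


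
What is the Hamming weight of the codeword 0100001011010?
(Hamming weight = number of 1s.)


Counting 1s in 0100001011010

5


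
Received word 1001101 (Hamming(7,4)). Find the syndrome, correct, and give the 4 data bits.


Syndrome = 7: error at position 7

Data: 0100 (corrected bit 7)


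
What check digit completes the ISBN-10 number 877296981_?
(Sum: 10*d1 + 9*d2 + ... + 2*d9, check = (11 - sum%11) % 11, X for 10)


Weighted sum: 359
359 mod 11 = 7

Check digit: 4


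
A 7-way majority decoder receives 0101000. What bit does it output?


Ones: 2 out of 7
Threshold: 4

0 (2/7 voted 1)


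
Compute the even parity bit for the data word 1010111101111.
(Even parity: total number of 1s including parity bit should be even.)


Number of 1s in data: 10
Parity bit: 0

0


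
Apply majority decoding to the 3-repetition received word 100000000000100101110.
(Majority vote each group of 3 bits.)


Groups: 100, 000, 000, 000, 100, 101, 110
Majority votes: 0000011

0000011


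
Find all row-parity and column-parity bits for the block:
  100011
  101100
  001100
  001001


Row parities: 1100
Column parities: 001010

Row P: 1100, Col P: 001010, Corner: 0


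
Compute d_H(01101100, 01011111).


XOR: 00110011
Count of 1s: 4

4


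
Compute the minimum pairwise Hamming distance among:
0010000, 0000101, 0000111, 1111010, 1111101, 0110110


Comparing all pairs, minimum distance: 1
Can detect 0 errors, correct 0 errors

1


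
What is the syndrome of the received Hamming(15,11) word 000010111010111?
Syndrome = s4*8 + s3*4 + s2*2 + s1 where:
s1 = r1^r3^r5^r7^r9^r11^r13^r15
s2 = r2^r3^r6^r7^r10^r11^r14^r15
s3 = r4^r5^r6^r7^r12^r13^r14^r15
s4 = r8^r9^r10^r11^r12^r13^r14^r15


s1=0, s2=0, s3=1, s4=0

Syndrome = 4 (error at position 4)


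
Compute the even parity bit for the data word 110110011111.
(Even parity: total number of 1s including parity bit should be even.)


Number of 1s in data: 9
Parity bit: 1

1


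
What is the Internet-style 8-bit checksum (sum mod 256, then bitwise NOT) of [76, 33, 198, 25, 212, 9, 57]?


Sum = 610 mod 256 = 98
Complement = 157

157


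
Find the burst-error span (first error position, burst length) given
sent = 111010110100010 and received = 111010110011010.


XOR: 000000000111000

Burst at position 9, length 3


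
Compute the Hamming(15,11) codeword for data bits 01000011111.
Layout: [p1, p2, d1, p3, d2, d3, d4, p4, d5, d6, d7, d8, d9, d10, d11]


Parity bits: p1=0, p2=1, p3=1, p4=1

010110010011111


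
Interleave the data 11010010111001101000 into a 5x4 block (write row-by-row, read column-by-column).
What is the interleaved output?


Matrix:
  1101
  0010
  1110
  0110
  1000
Read columns: 10101101100111010000

10101101100111010000


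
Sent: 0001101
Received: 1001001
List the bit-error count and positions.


XOR: 1000100

2 error(s) at position(s): 0, 4


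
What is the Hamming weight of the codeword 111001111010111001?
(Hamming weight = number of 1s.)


Counting 1s in 111001111010111001

12


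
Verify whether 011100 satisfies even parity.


Number of 1s: 3

No, parity error (3 ones)


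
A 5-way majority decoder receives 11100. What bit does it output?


Ones: 3 out of 5
Threshold: 3

1 (3/5 voted 1)


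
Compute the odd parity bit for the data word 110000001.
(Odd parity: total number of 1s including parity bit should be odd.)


Number of 1s in data: 3
Parity bit: 0

0


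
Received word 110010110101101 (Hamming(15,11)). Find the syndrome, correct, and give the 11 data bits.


Syndrome = 13: error at position 13

Data: 01010101001 (corrected bit 13)


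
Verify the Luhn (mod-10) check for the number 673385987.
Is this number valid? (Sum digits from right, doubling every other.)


Luhn sum = 52
52 mod 10 = 2

Invalid (Luhn sum mod 10 = 2)


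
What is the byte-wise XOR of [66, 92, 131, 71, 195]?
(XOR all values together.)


XOR chain: 66 ^ 92 ^ 131 ^ 71 ^ 195 = 25

25


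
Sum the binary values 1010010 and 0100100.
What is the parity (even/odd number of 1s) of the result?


1010010 = 82
0100100 = 36
Sum = 118 = 1110110
1s count = 5

odd parity (5 ones in 1110110)


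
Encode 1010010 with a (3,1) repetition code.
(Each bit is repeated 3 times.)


Each bit -> 3 copies

111000111000000111000


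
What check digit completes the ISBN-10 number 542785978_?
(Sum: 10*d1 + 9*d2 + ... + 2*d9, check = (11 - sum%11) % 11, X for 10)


Weighted sum: 297
297 mod 11 = 0

Check digit: 0


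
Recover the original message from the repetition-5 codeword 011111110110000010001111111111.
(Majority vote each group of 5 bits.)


Groups: 01111, 11101, 10000, 01000, 11111, 11111
Majority votes: 110011

110011


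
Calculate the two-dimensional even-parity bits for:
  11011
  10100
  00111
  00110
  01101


Row parities: 00101
Column parities: 00011

Row P: 00101, Col P: 00011, Corner: 0


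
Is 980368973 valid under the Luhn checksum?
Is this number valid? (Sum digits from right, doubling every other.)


Luhn sum = 52
52 mod 10 = 2

Invalid (Luhn sum mod 10 = 2)


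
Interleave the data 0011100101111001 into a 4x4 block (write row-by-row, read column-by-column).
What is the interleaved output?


Matrix:
  0011
  1001
  0111
  1001
Read columns: 0101001010101111

0101001010101111


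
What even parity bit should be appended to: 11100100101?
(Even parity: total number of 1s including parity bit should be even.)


Number of 1s in data: 6
Parity bit: 0

0


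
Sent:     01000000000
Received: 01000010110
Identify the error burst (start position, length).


XOR: 00000010110

Burst at position 6, length 4


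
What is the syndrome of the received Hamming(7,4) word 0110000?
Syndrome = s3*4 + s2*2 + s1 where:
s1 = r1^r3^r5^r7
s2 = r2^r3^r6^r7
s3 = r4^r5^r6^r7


s1=1, s2=0, s3=0

Syndrome = 1 (error at position 1)


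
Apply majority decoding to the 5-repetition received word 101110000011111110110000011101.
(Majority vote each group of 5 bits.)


Groups: 10111, 00000, 11111, 11011, 00000, 11101
Majority votes: 101101

101101


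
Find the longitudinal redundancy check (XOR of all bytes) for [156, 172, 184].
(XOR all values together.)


XOR chain: 156 ^ 172 ^ 184 = 136

136


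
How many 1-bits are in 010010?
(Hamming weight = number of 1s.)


Counting 1s in 010010

2


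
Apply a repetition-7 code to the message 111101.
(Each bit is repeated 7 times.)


Each bit -> 7 copies

111111111111111111111111111100000001111111


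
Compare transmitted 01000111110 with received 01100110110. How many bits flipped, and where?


XOR: 00100001000

2 error(s) at position(s): 2, 7


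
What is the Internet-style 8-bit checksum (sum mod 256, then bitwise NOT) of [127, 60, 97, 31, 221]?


Sum = 536 mod 256 = 24
Complement = 231

231


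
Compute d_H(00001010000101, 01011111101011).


XOR: 01010101101110
Count of 1s: 8

8


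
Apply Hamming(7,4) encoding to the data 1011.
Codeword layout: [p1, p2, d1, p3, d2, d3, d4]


Parity bits: p1=0, p2=1, p3=0

0110011


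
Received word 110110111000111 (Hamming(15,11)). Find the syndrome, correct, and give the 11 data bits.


Syndrome = 8: error at position 8

Data: 01011000111 (corrected bit 8)


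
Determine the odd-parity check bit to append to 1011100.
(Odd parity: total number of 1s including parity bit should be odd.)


Number of 1s in data: 4
Parity bit: 1

1


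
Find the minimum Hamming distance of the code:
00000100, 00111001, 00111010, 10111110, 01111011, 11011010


Comparing all pairs, minimum distance: 2
Can detect 1 errors, correct 0 errors

2


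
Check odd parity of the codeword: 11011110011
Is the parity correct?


Number of 1s: 8

No, parity error (8 ones)


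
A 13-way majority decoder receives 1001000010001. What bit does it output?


Ones: 4 out of 13
Threshold: 7

0 (4/13 voted 1)


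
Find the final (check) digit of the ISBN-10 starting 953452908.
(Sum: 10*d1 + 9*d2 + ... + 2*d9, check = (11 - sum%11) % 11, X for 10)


Weighted sum: 279
279 mod 11 = 4

Check digit: 7


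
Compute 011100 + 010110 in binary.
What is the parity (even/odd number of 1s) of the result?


011100 = 28
010110 = 22
Sum = 50 = 110010
1s count = 3

odd parity (3 ones in 110010)


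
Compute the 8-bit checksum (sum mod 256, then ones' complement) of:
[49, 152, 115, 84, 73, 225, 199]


Sum = 897 mod 256 = 129
Complement = 126

126


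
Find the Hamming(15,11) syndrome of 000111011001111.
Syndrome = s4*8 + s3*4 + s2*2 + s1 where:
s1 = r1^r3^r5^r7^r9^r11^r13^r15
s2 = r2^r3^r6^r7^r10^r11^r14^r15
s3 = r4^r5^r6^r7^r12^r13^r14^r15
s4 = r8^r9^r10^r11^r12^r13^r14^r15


s1=0, s2=1, s3=1, s4=0

Syndrome = 6 (error at position 6)


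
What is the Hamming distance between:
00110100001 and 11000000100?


XOR: 11110100101
Count of 1s: 7

7


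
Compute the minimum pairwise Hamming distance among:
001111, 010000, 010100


Comparing all pairs, minimum distance: 1
Can detect 0 errors, correct 0 errors

1


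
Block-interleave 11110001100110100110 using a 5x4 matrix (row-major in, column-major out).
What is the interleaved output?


Matrix:
  1111
  0001
  1001
  1010
  0110
Read columns: 10110100011001111100

10110100011001111100


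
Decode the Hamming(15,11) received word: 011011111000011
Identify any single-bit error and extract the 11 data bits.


Syndrome = 5: error at position 5

Data: 10111000011 (corrected bit 5)


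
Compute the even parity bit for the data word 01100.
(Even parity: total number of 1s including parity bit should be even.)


Number of 1s in data: 2
Parity bit: 0

0


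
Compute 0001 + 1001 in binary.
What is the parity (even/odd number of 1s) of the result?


0001 = 1
1001 = 9
Sum = 10 = 1010
1s count = 2

even parity (2 ones in 1010)


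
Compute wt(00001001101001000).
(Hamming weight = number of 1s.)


Counting 1s in 00001001101001000

5


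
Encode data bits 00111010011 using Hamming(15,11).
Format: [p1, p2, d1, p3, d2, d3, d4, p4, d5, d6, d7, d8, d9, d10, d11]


Parity bits: p1=0, p2=1, p3=0, p4=0

010001101010011


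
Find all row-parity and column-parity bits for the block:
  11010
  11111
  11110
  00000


Row parities: 1100
Column parities: 11011

Row P: 1100, Col P: 11011, Corner: 0


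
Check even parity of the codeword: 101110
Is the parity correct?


Number of 1s: 4

Yes, parity is correct (4 ones)


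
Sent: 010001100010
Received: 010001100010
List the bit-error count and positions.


XOR: 000000000000

0 errors (received matches sent)


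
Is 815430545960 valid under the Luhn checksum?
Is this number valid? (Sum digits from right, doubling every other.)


Luhn sum = 37
37 mod 10 = 7

Invalid (Luhn sum mod 10 = 7)


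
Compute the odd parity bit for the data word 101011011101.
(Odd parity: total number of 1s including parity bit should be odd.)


Number of 1s in data: 8
Parity bit: 1

1
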